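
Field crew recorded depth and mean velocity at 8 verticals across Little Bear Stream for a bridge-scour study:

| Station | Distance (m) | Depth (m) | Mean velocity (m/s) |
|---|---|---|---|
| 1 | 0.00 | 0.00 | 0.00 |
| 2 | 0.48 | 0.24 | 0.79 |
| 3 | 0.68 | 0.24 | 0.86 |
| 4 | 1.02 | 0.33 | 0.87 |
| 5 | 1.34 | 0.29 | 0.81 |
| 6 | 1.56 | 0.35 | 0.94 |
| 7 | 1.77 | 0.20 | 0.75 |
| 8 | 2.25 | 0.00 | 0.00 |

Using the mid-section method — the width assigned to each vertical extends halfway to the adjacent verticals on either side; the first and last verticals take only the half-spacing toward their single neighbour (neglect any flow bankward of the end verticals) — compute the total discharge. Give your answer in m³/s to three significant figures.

w_2 = (0.68 − 0.00)/2 = 0.34 m; q_2 = 0.79 × 0.24 × 0.34 = 0.06446 m³/s
w_3 = (1.02 − 0.48)/2 = 0.27 m; q_3 = 0.86 × 0.24 × 0.27 = 0.05573 m³/s
w_4 = (1.34 − 0.68)/2 = 0.33 m; q_4 = 0.87 × 0.33 × 0.33 = 0.09474 m³/s
w_5 = (1.56 − 1.02)/2 = 0.27 m; q_5 = 0.81 × 0.29 × 0.27 = 0.06342 m³/s
w_6 = (1.77 − 1.34)/2 = 0.215 m; q_6 = 0.94 × 0.35 × 0.215 = 0.07074 m³/s
w_7 = (2.25 − 1.56)/2 = 0.345 m; q_7 = 0.75 × 0.20 × 0.345 = 0.05175 m³/s
Stations 1, 8 contribute zero (depth or velocity is 0).
Q = Σ qᵢ = 0.4008 m³/s

0.401 m³/s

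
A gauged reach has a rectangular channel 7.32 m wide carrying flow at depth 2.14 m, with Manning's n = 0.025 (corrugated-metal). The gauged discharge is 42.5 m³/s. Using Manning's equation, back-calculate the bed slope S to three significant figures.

0.00308

A = b·y = 7.32 × 2.14 = 15.66 m²
P = b + 2y = 7.32 + 2×2.14 = 11.60 m
R = A/P = 15.66/11.60 = 1.350 m
S = (Q·n / (1·A·R^(2/3)))² = (42.5×0.025 / (1×15.66×1.222))² = 0.003082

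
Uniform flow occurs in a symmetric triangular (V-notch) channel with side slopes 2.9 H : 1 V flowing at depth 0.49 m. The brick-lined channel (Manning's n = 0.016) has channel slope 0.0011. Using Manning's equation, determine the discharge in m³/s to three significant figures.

A = z·y² = 2.9×0.49² = 0.6963 m²
P = 2y√(1+z²) = 2×0.49×√(1+2.9²) = 3.006 m
R = A/P = 0.6963/3.006 = 0.2316 m
Q = (1/n)·A·R^(2/3)·S^(1/2) = (1/0.016) × 0.6963 × 0.2316^(2/3) × 0.0011^(1/2) = 0.5444 m³/s

0.544 m³/s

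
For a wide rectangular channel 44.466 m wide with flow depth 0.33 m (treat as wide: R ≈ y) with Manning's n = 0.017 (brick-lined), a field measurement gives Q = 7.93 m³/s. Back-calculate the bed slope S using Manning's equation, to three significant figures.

A = b·y = 44.466 × 0.33 = 14.67 m²
Wide channel: R ≈ y = 0.33 m
S = (Q·n / (1·A·R^(2/3)))² = (7.93×0.017 / (1×14.67×0.4775))² = 0.0003701

0.000370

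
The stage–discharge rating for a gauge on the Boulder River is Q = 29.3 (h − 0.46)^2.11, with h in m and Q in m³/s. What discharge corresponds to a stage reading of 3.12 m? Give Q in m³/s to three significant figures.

Q = 29.3 × (3.12 − 0.46)^2.11 = 29.3 × 2.66^2.11 = 230.9 m³/s

231 m³/s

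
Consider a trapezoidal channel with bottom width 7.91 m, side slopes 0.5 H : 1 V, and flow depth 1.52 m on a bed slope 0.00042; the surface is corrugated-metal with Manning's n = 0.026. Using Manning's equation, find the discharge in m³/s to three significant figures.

A = (b + z·y)·y = (7.91 + 0.5×1.52)×1.52 = 13.18 m²
P = b + 2y√(1+z²) = 7.91 + 2×1.52×√(1+0.5²) = 11.31 m
R = A/P = 13.18/11.31 = 1.165 m
Q = (1/n)·A·R^(2/3)·S^(1/2) = (1/0.026) × 13.18 × 1.165^(2/3) × 0.00042^(1/2) = 11.50 m³/s

11.5 m³/s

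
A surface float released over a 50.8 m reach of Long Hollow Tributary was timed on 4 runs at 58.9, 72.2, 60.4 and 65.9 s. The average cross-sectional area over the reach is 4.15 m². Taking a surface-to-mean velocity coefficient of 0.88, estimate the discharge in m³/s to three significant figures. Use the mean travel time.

t̄ = (58.9 + 72.2 + 60.4 + 65.9) / 4 = 64.35 s
v_surface = L / t̄ = 50.8 / 64.35 = 0.7894 m/s
v_mean = 0.88 × 0.7894 = 0.6947 m/s
Q = A × v_mean = 4.15 × 0.6947 = 2.883 m³/s

2.88 m³/s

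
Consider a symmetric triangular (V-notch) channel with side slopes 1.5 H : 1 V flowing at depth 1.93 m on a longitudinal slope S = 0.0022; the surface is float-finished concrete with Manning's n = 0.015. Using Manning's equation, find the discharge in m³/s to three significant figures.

15.1 m³/s

A = z·y² = 1.5×1.93² = 5.587 m²
P = 2y√(1+z²) = 2×1.93×√(1+1.5²) = 6.959 m
R = A/P = 5.587/6.959 = 0.8029 m
Q = (1/n)·A·R^(2/3)·S^(1/2) = (1/0.015) × 5.587 × 0.8029^(2/3) × 0.0022^(1/2) = 15.09 m³/s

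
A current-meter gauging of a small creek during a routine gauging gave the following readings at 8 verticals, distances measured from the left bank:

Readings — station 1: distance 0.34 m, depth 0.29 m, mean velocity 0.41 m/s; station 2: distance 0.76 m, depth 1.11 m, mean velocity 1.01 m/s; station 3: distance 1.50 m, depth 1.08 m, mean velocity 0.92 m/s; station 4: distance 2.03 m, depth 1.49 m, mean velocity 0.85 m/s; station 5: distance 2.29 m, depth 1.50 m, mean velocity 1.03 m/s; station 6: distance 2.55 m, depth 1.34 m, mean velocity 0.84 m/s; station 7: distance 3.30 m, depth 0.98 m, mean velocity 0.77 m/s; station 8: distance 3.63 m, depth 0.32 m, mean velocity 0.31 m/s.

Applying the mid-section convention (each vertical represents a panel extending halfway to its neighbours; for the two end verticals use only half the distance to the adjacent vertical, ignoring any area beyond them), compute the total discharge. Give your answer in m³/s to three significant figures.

w_1 = (0.76 − 0.34)/2 = 0.21 m; q_1 = 0.41 × 0.29 × 0.21 = 0.02497 m³/s
w_2 = (1.50 − 0.34)/2 = 0.58 m; q_2 = 1.01 × 1.11 × 0.58 = 0.6502 m³/s
w_3 = (2.03 − 0.76)/2 = 0.635 m; q_3 = 0.92 × 1.08 × 0.635 = 0.6309 m³/s
w_4 = (2.29 − 1.50)/2 = 0.395 m; q_4 = 0.85 × 1.49 × 0.395 = 0.5003 m³/s
w_5 = (2.55 − 2.03)/2 = 0.26 m; q_5 = 1.03 × 1.50 × 0.26 = 0.4017 m³/s
w_6 = (3.30 − 2.29)/2 = 0.505 m; q_6 = 0.84 × 1.34 × 0.505 = 0.5684 m³/s
w_7 = (3.63 − 2.55)/2 = 0.54 m; q_7 = 0.77 × 0.98 × 0.54 = 0.4075 m³/s
w_8 = (3.63 − 3.30)/2 = 0.165 m; q_8 = 0.31 × 0.32 × 0.165 = 0.01637 m³/s
Q = Σ qᵢ = 3.200 m³/s

3.20 m³/s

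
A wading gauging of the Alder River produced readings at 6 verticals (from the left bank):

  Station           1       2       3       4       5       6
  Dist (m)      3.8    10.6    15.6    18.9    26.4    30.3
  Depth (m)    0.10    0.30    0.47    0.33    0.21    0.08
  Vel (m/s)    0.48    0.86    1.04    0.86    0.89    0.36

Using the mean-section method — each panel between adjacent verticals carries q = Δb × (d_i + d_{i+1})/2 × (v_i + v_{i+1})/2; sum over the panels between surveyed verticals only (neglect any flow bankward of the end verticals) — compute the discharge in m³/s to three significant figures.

6.12 m³/s

Panel 1-2: Δb = 6.8 m, d̄ = (0.10+0.30)/2 = 0.2, v̄ = (0.48+0.86)/2 = 0.67 → q = 6.8×0.2×0.67 = 0.9112 m³/s
Panel 2-3: Δb = 5 m, d̄ = (0.30+0.47)/2 = 0.385, v̄ = (0.86+1.04)/2 = 0.95 → q = 5×0.385×0.95 = 1.829 m³/s
Panel 3-4: Δb = 3.3 m, d̄ = (0.47+0.33)/2 = 0.4, v̄ = (1.04+0.86)/2 = 0.95 → q = 3.3×0.4×0.95 = 1.254 m³/s
Panel 4-5: Δb = 7.5 m, d̄ = (0.33+0.21)/2 = 0.27, v̄ = (0.86+0.89)/2 = 0.875 → q = 7.5×0.27×0.875 = 1.772 m³/s
Panel 5-6: Δb = 3.9 m, d̄ = (0.21+0.08)/2 = 0.145, v̄ = (0.89+0.36)/2 = 0.625 → q = 3.9×0.145×0.625 = 0.3534 m³/s
Q = Σ q = 6.119 m³/s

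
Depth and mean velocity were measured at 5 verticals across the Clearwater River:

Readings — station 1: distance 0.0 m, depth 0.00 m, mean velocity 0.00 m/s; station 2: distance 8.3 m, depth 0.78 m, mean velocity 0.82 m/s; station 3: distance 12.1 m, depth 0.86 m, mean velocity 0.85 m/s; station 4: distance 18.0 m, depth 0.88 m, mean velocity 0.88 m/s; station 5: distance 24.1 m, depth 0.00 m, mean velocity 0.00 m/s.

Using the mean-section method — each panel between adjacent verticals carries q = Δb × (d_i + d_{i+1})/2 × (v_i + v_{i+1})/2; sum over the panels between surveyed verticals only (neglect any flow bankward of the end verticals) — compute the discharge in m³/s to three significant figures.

9.55 m³/s

Panel 1-2: Δb = 8.3 m, d̄ = (0.00+0.78)/2 = 0.39, v̄ = (0.00+0.82)/2 = 0.41 → q = 8.3×0.39×0.41 = 1.327 m³/s
Panel 2-3: Δb = 3.8 m, d̄ = (0.78+0.86)/2 = 0.82, v̄ = (0.82+0.85)/2 = 0.835 → q = 3.8×0.82×0.835 = 2.602 m³/s
Panel 3-4: Δb = 5.9 m, d̄ = (0.86+0.88)/2 = 0.87, v̄ = (0.85+0.88)/2 = 0.865 → q = 5.9×0.87×0.865 = 4.440 m³/s
Panel 4-5: Δb = 6.1 m, d̄ = (0.88+0.00)/2 = 0.44, v̄ = (0.88+0.00)/2 = 0.44 → q = 6.1×0.44×0.44 = 1.181 m³/s
Q = Σ q = 9.550 m³/s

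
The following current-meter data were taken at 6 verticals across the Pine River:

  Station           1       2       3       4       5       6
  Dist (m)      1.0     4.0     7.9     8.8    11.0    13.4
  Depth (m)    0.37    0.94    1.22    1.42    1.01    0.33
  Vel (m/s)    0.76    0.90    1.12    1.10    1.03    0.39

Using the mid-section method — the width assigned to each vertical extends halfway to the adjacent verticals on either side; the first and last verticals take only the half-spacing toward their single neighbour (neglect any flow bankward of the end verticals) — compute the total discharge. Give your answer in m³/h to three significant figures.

41700 m³/h

w_1 = (4.0 − 1.0)/2 = 1.5 m; q_1 = 0.76 × 0.37 × 1.5 = 0.4218 m³/s
w_2 = (7.9 − 1.0)/2 = 3.45 m; q_2 = 0.90 × 0.94 × 3.45 = 2.919 m³/s
w_3 = (8.8 − 4.0)/2 = 2.4 m; q_3 = 1.12 × 1.22 × 2.4 = 3.279 m³/s
w_4 = (11.0 − 7.9)/2 = 1.55 m; q_4 = 1.10 × 1.42 × 1.55 = 2.421 m³/s
w_5 = (13.4 − 8.8)/2 = 2.3 m; q_5 = 1.03 × 1.01 × 2.3 = 2.393 m³/s
w_6 = (13.4 − 11.0)/2 = 1.2 m; q_6 = 0.39 × 0.33 × 1.2 = 0.1544 m³/s
Q = Σ qᵢ = 11.59 m³/s
= 11.59 × 3600 = 41720 m³/h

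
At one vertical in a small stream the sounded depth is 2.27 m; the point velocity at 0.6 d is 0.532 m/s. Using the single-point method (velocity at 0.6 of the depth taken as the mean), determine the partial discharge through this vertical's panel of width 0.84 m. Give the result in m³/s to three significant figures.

1.01 m³/s

v̄ = v₀.₆ = 0.532 m/s
q = v̄ × d × w = 0.5320 × 2.27 × 0.84 = 1.014 m³/s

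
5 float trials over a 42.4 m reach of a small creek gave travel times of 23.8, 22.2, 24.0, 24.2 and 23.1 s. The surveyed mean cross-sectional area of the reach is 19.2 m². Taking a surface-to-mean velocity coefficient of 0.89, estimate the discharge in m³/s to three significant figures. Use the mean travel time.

t̄ = (23.8 + 22.2 + 24.0 + 24.2 + 23.1) / 5 = 23.46 s
v_surface = L / t̄ = 42.4 / 23.46 = 1.807 m/s
v_mean = 0.89 × 1.807 = 1.609 m/s
Q = A × v_mean = 19.2 × 1.609 = 30.88 m³/s

30.9 m³/s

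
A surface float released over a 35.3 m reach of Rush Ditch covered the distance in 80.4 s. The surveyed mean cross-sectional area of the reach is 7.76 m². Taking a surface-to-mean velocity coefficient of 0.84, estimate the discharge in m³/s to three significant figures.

v_surface = L / t̄ = 35.3 / 80.4 = 0.4391 m/s
v_mean = 0.84 × 0.4391 = 0.3688 m/s
Q = A × v_mean = 7.76 × 0.3688 = 2.862 m³/s

2.86 m³/s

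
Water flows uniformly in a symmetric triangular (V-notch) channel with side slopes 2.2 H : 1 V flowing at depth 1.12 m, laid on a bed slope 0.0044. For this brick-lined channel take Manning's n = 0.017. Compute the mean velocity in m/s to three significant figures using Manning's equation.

2.49 m/s

A = z·y² = 2.2×1.12² = 2.760 m²
P = 2y√(1+z²) = 2×1.12×√(1+2.2²) = 5.413 m
R = A/P = 2.760/5.413 = 0.5098 m
Q = (1/n)·A·R^(2/3)·S^(1/2) = (1/0.017) × 2.760 × 0.5098^(2/3) × 0.0044^(1/2) = 6.872 m³/s
V = Q/A = 6.872/2.760 = 2.490 m/s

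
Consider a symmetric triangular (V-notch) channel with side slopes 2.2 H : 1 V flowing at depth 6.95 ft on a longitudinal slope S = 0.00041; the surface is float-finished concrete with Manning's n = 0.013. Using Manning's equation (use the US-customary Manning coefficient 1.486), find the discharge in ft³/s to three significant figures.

A = z·y² = 2.2×6.95² = 106.3 ft²
P = 2y√(1+z²) = 2×6.95×√(1+2.2²) = 33.59 ft
R = A/P = 106.3/33.59 = 3.164 ft
Q = (1.486/n)·A·R^(2/3)·S^(1/2) = (1.486/0.013) × 106.3 × 3.164^(2/3) × 0.00041^(1/2) = 530.0 ft³/s

530 ft³/s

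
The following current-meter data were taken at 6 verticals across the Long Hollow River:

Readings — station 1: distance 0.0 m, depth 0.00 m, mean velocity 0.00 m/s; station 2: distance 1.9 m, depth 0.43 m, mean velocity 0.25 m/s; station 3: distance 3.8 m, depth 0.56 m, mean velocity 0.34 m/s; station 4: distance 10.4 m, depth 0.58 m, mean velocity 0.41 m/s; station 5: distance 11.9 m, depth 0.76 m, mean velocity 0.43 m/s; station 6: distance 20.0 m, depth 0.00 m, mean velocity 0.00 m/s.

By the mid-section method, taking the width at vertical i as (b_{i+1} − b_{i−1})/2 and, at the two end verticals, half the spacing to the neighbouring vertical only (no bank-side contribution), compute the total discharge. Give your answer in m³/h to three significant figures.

w_2 = (3.8 − 0.0)/2 = 1.9 m; q_2 = 0.25 × 0.43 × 1.9 = 0.2043 m³/s
w_3 = (10.4 − 1.9)/2 = 4.25 m; q_3 = 0.34 × 0.56 × 4.25 = 0.8092 m³/s
w_4 = (11.9 − 3.8)/2 = 4.05 m; q_4 = 0.41 × 0.58 × 4.05 = 0.9631 m³/s
w_5 = (20.0 − 10.4)/2 = 4.8 m; q_5 = 0.43 × 0.76 × 4.8 = 1.569 m³/s
Stations 1, 6 contribute zero (depth or velocity is 0).
Q = Σ qᵢ = 3.545 m³/s
= 3.545 × 3600 = 12760 m³/h

12800 m³/h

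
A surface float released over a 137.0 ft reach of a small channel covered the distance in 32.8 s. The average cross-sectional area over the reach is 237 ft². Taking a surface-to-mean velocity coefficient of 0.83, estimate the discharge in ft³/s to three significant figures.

822 ft³/s

v_surface = L / t̄ = 137.0 / 32.8 = 4.177 ft/s
v_mean = 0.83 × 4.177 = 3.467 ft/s
Q = A × v_mean = 237 × 3.467 = 821.6 ft³/s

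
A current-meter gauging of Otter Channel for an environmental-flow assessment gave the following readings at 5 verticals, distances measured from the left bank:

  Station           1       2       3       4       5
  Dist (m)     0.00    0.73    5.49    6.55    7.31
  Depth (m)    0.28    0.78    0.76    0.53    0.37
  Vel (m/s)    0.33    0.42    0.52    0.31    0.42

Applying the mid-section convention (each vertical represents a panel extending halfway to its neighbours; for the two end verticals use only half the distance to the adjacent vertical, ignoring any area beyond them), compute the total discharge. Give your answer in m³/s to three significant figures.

w_1 = (0.73 − 0.00)/2 = 0.365 m; q_1 = 0.33 × 0.28 × 0.365 = 0.03373 m³/s
w_2 = (5.49 − 0.00)/2 = 2.745 m; q_2 = 0.42 × 0.78 × 2.745 = 0.8993 m³/s
w_3 = (6.55 − 0.73)/2 = 2.91 m; q_3 = 0.52 × 0.76 × 2.91 = 1.150 m³/s
w_4 = (7.31 − 5.49)/2 = 0.91 m; q_4 = 0.31 × 0.53 × 0.91 = 0.1495 m³/s
w_5 = (7.31 − 6.55)/2 = 0.38 m; q_5 = 0.42 × 0.37 × 0.38 = 0.05905 m³/s
Q = Σ qᵢ = 2.292 m³/s

2.29 m³/s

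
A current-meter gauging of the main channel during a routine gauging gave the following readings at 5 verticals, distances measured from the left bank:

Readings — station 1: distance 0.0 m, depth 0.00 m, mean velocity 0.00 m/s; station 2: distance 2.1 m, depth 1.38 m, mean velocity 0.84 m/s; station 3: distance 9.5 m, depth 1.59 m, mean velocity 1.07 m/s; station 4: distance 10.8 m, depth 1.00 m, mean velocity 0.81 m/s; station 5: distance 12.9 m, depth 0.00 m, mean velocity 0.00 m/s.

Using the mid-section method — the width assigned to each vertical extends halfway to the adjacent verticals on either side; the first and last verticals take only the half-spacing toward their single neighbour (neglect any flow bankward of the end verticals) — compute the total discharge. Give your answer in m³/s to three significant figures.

14.3 m³/s

w_2 = (9.5 − 0.0)/2 = 4.75 m; q_2 = 0.84 × 1.38 × 4.75 = 5.506 m³/s
w_3 = (10.8 − 2.1)/2 = 4.35 m; q_3 = 1.07 × 1.59 × 4.35 = 7.401 m³/s
w_4 = (12.9 − 9.5)/2 = 1.7 m; q_4 = 0.81 × 1.00 × 1.7 = 1.377 m³/s
Stations 1, 5 contribute zero (depth or velocity is 0).
Q = Σ qᵢ = 14.28 m³/s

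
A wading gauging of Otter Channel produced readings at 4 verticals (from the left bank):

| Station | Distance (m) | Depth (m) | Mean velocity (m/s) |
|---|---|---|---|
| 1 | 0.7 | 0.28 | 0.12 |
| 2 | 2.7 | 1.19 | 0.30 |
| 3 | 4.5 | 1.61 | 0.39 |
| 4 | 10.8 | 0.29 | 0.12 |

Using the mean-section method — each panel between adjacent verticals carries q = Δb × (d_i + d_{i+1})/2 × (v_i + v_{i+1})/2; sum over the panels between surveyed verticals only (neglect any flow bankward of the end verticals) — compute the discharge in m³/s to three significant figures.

2.70 m³/s

Panel 1-2: Δb = 2 m, d̄ = (0.28+1.19)/2 = 0.735, v̄ = (0.12+0.30)/2 = 0.21 → q = 2×0.735×0.21 = 0.3087 m³/s
Panel 2-3: Δb = 1.8 m, d̄ = (1.19+1.61)/2 = 1.4, v̄ = (0.30+0.39)/2 = 0.345 → q = 1.8×1.4×0.345 = 0.8694 m³/s
Panel 3-4: Δb = 6.3 m, d̄ = (1.61+0.29)/2 = 0.95, v̄ = (0.39+0.12)/2 = 0.255 → q = 6.3×0.95×0.255 = 1.526 m³/s
Q = Σ q = 2.704 m³/s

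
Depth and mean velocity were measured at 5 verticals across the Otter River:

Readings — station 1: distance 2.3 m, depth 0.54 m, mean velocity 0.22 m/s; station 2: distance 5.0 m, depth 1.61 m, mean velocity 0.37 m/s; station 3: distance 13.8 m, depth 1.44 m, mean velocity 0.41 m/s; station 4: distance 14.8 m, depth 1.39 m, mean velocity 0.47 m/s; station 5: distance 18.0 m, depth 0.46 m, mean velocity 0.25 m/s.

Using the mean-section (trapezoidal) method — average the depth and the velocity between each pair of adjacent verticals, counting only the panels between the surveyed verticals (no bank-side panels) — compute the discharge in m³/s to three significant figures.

7.78 m³/s

Panel 1-2: Δb = 2.7 m, d̄ = (0.54+1.61)/2 = 1.075, v̄ = (0.22+0.37)/2 = 0.295 → q = 2.7×1.075×0.295 = 0.8562 m³/s
Panel 2-3: Δb = 8.8 m, d̄ = (1.61+1.44)/2 = 1.525, v̄ = (0.37+0.41)/2 = 0.39 → q = 8.8×1.525×0.39 = 5.234 m³/s
Panel 3-4: Δb = 1 m, d̄ = (1.44+1.39)/2 = 1.415, v̄ = (0.41+0.47)/2 = 0.44 → q = 1×1.415×0.44 = 0.6226 m³/s
Panel 4-5: Δb = 3.2 m, d̄ = (1.39+0.46)/2 = 0.925, v̄ = (0.47+0.25)/2 = 0.36 → q = 3.2×0.925×0.36 = 1.066 m³/s
Q = Σ q = 7.778 m³/s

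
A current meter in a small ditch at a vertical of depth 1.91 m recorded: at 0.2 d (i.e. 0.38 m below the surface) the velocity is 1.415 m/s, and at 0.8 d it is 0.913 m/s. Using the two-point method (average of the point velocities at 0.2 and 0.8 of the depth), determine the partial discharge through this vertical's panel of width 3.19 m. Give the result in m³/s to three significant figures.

7.09 m³/s

v̄ = (1.415 + 0.913) / 2 = 1.164 m/s
q = v̄ × d × w = 1.164 × 1.91 × 3.19 = 7.092 m³/s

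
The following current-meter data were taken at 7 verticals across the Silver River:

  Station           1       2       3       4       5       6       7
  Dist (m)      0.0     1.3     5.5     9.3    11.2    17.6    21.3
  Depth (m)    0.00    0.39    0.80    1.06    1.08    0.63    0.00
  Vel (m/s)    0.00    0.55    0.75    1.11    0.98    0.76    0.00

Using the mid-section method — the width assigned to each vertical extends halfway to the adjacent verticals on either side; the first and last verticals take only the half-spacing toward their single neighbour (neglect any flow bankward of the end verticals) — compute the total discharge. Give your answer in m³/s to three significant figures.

w_2 = (5.5 − 0.0)/2 = 2.75 m; q_2 = 0.55 × 0.39 × 2.75 = 0.5899 m³/s
w_3 = (9.3 − 1.3)/2 = 4 m; q_3 = 0.75 × 0.80 × 4 = 2.400 m³/s
w_4 = (11.2 − 5.5)/2 = 2.85 m; q_4 = 1.11 × 1.06 × 2.85 = 3.353 m³/s
w_5 = (17.6 − 9.3)/2 = 4.15 m; q_5 = 0.98 × 1.08 × 4.15 = 4.392 m³/s
w_6 = (21.3 − 11.2)/2 = 5.05 m; q_6 = 0.76 × 0.63 × 5.05 = 2.418 m³/s
Stations 1, 7 contribute zero (depth or velocity is 0).
Q = Σ qᵢ = 13.15 m³/s

13.2 m³/s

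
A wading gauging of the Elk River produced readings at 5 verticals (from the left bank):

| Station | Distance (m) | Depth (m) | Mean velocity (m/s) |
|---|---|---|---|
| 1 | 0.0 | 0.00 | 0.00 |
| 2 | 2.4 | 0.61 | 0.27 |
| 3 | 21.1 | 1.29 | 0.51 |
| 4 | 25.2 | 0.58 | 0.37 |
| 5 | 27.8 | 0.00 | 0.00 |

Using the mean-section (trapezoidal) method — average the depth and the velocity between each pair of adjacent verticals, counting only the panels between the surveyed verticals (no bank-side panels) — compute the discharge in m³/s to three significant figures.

8.85 m³/s

Panel 1-2: Δb = 2.4 m, d̄ = (0.00+0.61)/2 = 0.305, v̄ = (0.00+0.27)/2 = 0.135 → q = 2.4×0.305×0.135 = 0.09882 m³/s
Panel 2-3: Δb = 18.7 m, d̄ = (0.61+1.29)/2 = 0.95, v̄ = (0.27+0.51)/2 = 0.39 → q = 18.7×0.95×0.39 = 6.928 m³/s
Panel 3-4: Δb = 4.1 m, d̄ = (1.29+0.58)/2 = 0.935, v̄ = (0.51+0.37)/2 = 0.44 → q = 4.1×0.935×0.44 = 1.687 m³/s
Panel 4-5: Δb = 2.6 m, d̄ = (0.58+0.00)/2 = 0.29, v̄ = (0.37+0.00)/2 = 0.185 → q = 2.6×0.29×0.185 = 0.1395 m³/s
Q = Σ q = 8.853 m³/s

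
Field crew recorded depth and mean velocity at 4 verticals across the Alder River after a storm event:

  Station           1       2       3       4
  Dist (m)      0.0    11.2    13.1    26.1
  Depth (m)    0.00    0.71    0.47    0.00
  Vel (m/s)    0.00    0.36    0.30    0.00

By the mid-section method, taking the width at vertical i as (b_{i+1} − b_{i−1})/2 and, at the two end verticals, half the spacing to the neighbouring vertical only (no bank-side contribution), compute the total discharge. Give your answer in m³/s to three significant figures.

2.72 m³/s

w_2 = (13.1 − 0.0)/2 = 6.55 m; q_2 = 0.36 × 0.71 × 6.55 = 1.674 m³/s
w_3 = (26.1 − 11.2)/2 = 7.45 m; q_3 = 0.30 × 0.47 × 7.45 = 1.050 m³/s
Stations 1, 4 contribute zero (depth or velocity is 0).
Q = Σ qᵢ = 2.725 m³/s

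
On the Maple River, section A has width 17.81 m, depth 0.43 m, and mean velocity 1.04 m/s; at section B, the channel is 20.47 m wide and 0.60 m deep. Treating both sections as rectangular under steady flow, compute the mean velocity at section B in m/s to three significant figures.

Q = A₁V₁ = (17.81×0.43) × 1.04 = 7.965 m³/s
A₂ = 20.47 × 0.60 = 12.28 m²
V₂ = Q/A₂ = 7.965/12.28 = 0.6485 m/s

0.648 m/s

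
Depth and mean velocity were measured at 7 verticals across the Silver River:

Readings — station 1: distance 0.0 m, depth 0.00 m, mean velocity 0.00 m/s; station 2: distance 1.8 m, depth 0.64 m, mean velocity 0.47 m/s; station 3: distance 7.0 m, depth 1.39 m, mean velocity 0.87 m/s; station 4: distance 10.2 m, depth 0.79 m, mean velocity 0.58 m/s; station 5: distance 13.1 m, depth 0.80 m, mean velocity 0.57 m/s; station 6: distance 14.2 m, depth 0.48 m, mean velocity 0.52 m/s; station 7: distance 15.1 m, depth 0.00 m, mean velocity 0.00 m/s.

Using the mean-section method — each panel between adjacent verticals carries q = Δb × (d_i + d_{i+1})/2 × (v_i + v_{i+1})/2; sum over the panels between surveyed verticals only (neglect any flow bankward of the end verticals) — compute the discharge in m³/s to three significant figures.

7.97 m³/s

Panel 1-2: Δb = 1.8 m, d̄ = (0.00+0.64)/2 = 0.32, v̄ = (0.00+0.47)/2 = 0.235 → q = 1.8×0.32×0.235 = 0.1354 m³/s
Panel 2-3: Δb = 5.2 m, d̄ = (0.64+1.39)/2 = 1.015, v̄ = (0.47+0.87)/2 = 0.67 → q = 5.2×1.015×0.67 = 3.536 m³/s
Panel 3-4: Δb = 3.2 m, d̄ = (1.39+0.79)/2 = 1.09, v̄ = (0.87+0.58)/2 = 0.725 → q = 3.2×1.09×0.725 = 2.529 m³/s
Panel 4-5: Δb = 2.9 m, d̄ = (0.79+0.80)/2 = 0.795, v̄ = (0.58+0.57)/2 = 0.575 → q = 2.9×0.795×0.575 = 1.326 m³/s
Panel 5-6: Δb = 1.1 m, d̄ = (0.80+0.48)/2 = 0.64, v̄ = (0.57+0.52)/2 = 0.545 → q = 1.1×0.64×0.545 = 0.3837 m³/s
Panel 6-7: Δb = 0.9 m, d̄ = (0.48+0.00)/2 = 0.24, v̄ = (0.52+0.00)/2 = 0.26 → q = 0.9×0.24×0.26 = 0.05616 m³/s
Q = Σ q = 7.966 m³/s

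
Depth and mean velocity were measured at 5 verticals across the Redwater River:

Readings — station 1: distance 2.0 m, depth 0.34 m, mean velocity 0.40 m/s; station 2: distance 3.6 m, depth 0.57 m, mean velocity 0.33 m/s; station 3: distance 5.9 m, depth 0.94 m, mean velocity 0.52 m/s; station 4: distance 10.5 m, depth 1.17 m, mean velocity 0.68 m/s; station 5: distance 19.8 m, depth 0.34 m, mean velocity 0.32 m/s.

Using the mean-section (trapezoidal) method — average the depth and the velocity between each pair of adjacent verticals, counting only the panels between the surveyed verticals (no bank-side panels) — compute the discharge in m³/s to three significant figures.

Panel 1-2: Δb = 1.6 m, d̄ = (0.34+0.57)/2 = 0.455, v̄ = (0.40+0.33)/2 = 0.365 → q = 1.6×0.455×0.365 = 0.2657 m³/s
Panel 2-3: Δb = 2.3 m, d̄ = (0.57+0.94)/2 = 0.755, v̄ = (0.33+0.52)/2 = 0.425 → q = 2.3×0.755×0.425 = 0.7380 m³/s
Panel 3-4: Δb = 4.6 m, d̄ = (0.94+1.17)/2 = 1.055, v̄ = (0.52+0.68)/2 = 0.6 → q = 4.6×1.055×0.6 = 2.912 m³/s
Panel 4-5: Δb = 9.3 m, d̄ = (1.17+0.34)/2 = 0.755, v̄ = (0.68+0.32)/2 = 0.5 → q = 9.3×0.755×0.5 = 3.511 m³/s
Q = Σ q = 7.426 m³/s

7.43 m³/s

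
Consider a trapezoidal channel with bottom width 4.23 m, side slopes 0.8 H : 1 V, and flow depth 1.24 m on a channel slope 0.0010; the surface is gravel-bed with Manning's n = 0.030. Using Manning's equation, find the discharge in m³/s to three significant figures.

A = (b + z·y)·y = (4.23 + 0.8×1.24)×1.24 = 6.475 m²
P = b + 2y√(1+z²) = 4.23 + 2×1.24×√(1+0.8²) = 7.406 m
R = A/P = 6.475/7.406 = 0.8743 m
Q = (1/n)·A·R^(2/3)·S^(1/2) = (1/0.030) × 6.475 × 0.8743^(2/3) × 0.0010^(1/2) = 6.241 m³/s

6.24 m³/s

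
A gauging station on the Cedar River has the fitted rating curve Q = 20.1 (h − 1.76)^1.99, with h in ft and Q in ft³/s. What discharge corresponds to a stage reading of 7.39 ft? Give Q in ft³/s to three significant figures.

Q = 20.1 × (7.39 − 1.76)^1.99 = 20.1 × 5.63^1.99 = 626.2 ft³/s

626 ft³/s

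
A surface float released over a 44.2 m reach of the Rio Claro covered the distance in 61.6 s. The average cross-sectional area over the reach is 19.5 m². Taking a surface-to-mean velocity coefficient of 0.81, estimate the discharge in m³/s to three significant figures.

v_surface = L / t̄ = 44.2 / 61.6 = 0.7175 m/s
v_mean = 0.81 × 0.7175 = 0.5812 m/s
Q = A × v_mean = 19.5 × 0.5812 = 11.33 m³/s

11.3 m³/s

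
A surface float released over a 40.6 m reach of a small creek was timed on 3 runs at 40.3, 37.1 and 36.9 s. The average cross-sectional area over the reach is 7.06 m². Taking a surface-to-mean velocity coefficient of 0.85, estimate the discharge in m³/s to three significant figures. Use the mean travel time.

6.39 m³/s

t̄ = (40.3 + 37.1 + 36.9) / 3 = 38.1 s
v_surface = L / t̄ = 40.6 / 38.1 = 1.066 m/s
v_mean = 0.85 × 1.066 = 0.9058 m/s
Q = A × v_mean = 7.06 × 0.9058 = 6.395 m³/s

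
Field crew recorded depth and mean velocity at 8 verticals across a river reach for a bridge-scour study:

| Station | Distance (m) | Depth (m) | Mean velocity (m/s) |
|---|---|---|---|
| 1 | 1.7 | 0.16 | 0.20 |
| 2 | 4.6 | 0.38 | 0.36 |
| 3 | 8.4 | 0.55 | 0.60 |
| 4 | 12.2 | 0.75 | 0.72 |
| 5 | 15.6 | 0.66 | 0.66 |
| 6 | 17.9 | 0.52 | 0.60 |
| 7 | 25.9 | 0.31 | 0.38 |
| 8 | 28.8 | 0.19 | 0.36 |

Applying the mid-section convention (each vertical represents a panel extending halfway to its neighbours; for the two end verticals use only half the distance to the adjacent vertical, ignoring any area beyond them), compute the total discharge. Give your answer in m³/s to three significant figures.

7.29 m³/s

w_1 = (4.6 − 1.7)/2 = 1.45 m; q_1 = 0.20 × 0.16 × 1.45 = 0.04640 m³/s
w_2 = (8.4 − 1.7)/2 = 3.35 m; q_2 = 0.36 × 0.38 × 3.35 = 0.4583 m³/s
w_3 = (12.2 − 4.6)/2 = 3.8 m; q_3 = 0.60 × 0.55 × 3.8 = 1.254 m³/s
w_4 = (15.6 − 8.4)/2 = 3.6 m; q_4 = 0.72 × 0.75 × 3.6 = 1.944 m³/s
w_5 = (17.9 − 12.2)/2 = 2.85 m; q_5 = 0.66 × 0.66 × 2.85 = 1.241 m³/s
w_6 = (25.9 − 15.6)/2 = 5.15 m; q_6 = 0.60 × 0.52 × 5.15 = 1.607 m³/s
w_7 = (28.8 − 17.9)/2 = 5.45 m; q_7 = 0.38 × 0.31 × 5.45 = 0.6420 m³/s
w_8 = (28.8 − 25.9)/2 = 1.45 m; q_8 = 0.36 × 0.19 × 1.45 = 0.09918 m³/s
Q = Σ qᵢ = 7.292 m³/s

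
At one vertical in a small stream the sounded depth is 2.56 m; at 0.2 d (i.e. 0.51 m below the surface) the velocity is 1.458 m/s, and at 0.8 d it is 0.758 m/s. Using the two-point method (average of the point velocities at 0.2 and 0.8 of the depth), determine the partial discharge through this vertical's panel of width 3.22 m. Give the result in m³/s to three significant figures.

v̄ = (1.458 + 0.758) / 2 = 1.108 m/s
q = v̄ × d × w = 1.108 × 2.56 × 3.22 = 9.133 m³/s

9.13 m³/s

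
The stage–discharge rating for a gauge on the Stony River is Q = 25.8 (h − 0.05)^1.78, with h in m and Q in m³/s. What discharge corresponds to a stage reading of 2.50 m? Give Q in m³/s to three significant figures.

Q = 25.8 × (2.50 − 0.05)^1.78 = 25.8 × 2.45^1.78 = 127.2 m³/s

127 m³/s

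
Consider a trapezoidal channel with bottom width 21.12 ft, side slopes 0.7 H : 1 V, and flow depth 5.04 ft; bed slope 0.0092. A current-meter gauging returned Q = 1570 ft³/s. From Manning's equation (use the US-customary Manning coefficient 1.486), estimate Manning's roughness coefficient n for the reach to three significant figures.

0.0271

A = (b + z·y)·y = (21.12 + 0.7×5.04)×5.04 = 124.2 ft²
P = b + 2y√(1+z²) = 21.12 + 2×5.04×√(1+0.7²) = 33.42 ft
R = A/P = 124.2/33.42 = 3.717 ft
n = (1.486/Q)·A·R^(2/3)·S^(1/2) = (1.486/1570) × 124.2 × 2.399 × 0.09592 = 0.02706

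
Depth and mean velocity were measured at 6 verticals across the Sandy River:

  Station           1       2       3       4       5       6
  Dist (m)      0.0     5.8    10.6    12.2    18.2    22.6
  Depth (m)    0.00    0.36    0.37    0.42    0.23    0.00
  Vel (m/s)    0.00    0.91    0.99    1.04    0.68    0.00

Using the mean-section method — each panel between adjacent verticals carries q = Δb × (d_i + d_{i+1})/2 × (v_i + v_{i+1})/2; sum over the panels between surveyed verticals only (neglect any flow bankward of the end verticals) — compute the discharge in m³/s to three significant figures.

Panel 1-2: Δb = 5.8 m, d̄ = (0.00+0.36)/2 = 0.18, v̄ = (0.00+0.91)/2 = 0.455 → q = 5.8×0.18×0.455 = 0.4750 m³/s
Panel 2-3: Δb = 4.8 m, d̄ = (0.36+0.37)/2 = 0.365, v̄ = (0.91+0.99)/2 = 0.95 → q = 4.8×0.365×0.95 = 1.664 m³/s
Panel 3-4: Δb = 1.6 m, d̄ = (0.37+0.42)/2 = 0.395, v̄ = (0.99+1.04)/2 = 1.015 → q = 1.6×0.395×1.015 = 0.6415 m³/s
Panel 4-5: Δb = 6 m, d̄ = (0.42+0.23)/2 = 0.325, v̄ = (1.04+0.68)/2 = 0.86 → q = 6×0.325×0.86 = 1.677 m³/s
Panel 5-6: Δb = 4.4 m, d̄ = (0.23+0.00)/2 = 0.115, v̄ = (0.68+0.00)/2 = 0.34 → q = 4.4×0.115×0.34 = 0.1720 m³/s
Q = Σ q = 4.630 m³/s

4.63 m³/s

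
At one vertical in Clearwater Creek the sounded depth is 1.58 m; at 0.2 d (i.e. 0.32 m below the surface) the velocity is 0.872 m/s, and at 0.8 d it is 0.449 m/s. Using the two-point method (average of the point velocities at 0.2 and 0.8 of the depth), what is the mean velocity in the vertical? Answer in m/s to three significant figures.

0.661 m/s

v̄ = (0.872 + 0.449) / 2 = 0.6605 m/s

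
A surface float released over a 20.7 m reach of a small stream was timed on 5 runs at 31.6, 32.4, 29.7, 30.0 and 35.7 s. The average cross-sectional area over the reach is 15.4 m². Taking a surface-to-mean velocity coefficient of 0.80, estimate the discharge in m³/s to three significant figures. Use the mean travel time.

8.00 m³/s

t̄ = (31.6 + 32.4 + 29.7 + 30.0 + 35.7) / 5 = 31.88 s
v_surface = L / t̄ = 20.7 / 31.88 = 0.6493 m/s
v_mean = 0.80 × 0.6493 = 0.5194 m/s
Q = A × v_mean = 15.4 × 0.5194 = 7.999 m³/s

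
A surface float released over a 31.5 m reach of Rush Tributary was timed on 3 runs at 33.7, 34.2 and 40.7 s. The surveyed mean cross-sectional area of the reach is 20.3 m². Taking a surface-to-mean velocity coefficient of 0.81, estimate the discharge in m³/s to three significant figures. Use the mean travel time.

t̄ = (33.7 + 34.2 + 40.7) / 3 = 36.2 s
v_surface = L / t̄ = 31.5 / 36.2 = 0.8702 m/s
v_mean = 0.81 × 0.8702 = 0.7048 m/s
Q = A × v_mean = 20.3 × 0.7048 = 14.31 m³/s

14.3 m³/s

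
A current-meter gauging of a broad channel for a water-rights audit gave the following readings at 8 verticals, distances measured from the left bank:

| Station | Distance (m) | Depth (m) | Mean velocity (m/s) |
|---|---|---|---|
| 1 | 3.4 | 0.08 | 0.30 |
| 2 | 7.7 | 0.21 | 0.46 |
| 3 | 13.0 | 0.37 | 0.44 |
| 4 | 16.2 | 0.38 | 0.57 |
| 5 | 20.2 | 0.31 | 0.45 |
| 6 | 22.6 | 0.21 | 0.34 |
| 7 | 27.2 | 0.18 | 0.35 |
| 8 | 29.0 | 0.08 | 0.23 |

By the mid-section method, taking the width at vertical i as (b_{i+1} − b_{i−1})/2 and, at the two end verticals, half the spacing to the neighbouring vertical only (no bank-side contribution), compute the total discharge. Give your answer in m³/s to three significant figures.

w_1 = (7.7 − 3.4)/2 = 2.15 m; q_1 = 0.30 × 0.08 × 2.15 = 0.05160 m³/s
w_2 = (13.0 − 3.4)/2 = 4.8 m; q_2 = 0.46 × 0.21 × 4.8 = 0.4637 m³/s
w_3 = (16.2 − 7.7)/2 = 4.25 m; q_3 = 0.44 × 0.37 × 4.25 = 0.6919 m³/s
w_4 = (20.2 − 13.0)/2 = 3.6 m; q_4 = 0.57 × 0.38 × 3.6 = 0.7798 m³/s
w_5 = (22.6 − 16.2)/2 = 3.2 m; q_5 = 0.45 × 0.31 × 3.2 = 0.4464 m³/s
w_6 = (27.2 − 20.2)/2 = 3.5 m; q_6 = 0.34 × 0.21 × 3.5 = 0.2499 m³/s
w_7 = (29.0 − 22.6)/2 = 3.2 m; q_7 = 0.35 × 0.18 × 3.2 = 0.2016 m³/s
w_8 = (29.0 − 27.2)/2 = 0.9 m; q_8 = 0.23 × 0.08 × 0.9 = 0.01656 m³/s
Q = Σ qᵢ = 2.901 m³/s

2.90 m³/s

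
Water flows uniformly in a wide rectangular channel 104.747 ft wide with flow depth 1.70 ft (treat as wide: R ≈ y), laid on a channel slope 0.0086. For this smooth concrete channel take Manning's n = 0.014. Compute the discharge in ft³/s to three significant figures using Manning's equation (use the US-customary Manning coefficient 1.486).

A = b·y = 104.747 × 1.70 = 178.1 ft²
Wide channel: R ≈ y = 1.70 ft
Q = (1.486/n)·A·R^(2/3)·S^(1/2) = (1.486/0.014) × 178.1 × 1.700^(2/3) × 0.0086^(1/2) = 2497 ft³/s

2500 ft³/s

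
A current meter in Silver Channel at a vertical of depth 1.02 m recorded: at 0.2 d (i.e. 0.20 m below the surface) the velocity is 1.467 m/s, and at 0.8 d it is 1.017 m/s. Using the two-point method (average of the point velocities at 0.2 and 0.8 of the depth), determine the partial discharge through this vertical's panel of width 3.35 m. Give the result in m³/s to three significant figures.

v̄ = (1.467 + 1.017) / 2 = 1.242 m/s
q = v̄ × d × w = 1.242 × 1.02 × 3.35 = 4.244 m³/s

4.24 m³/s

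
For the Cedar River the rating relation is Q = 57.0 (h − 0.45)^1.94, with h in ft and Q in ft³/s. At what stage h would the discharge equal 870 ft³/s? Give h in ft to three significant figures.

h − h₀ = (Q/C)^(1/b) = (870/57.0)^(1/1.94) = 4.075 ft
h = 0.45 + 4.075 = 4.525 ft

4.52 ft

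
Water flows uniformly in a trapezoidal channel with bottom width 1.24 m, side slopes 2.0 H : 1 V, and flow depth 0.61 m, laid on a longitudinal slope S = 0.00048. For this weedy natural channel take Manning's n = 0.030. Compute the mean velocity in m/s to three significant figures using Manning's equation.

0.382 m/s

A = (b + z·y)·y = (1.24 + 2.0×0.61)×0.61 = 1.501 m²
P = b + 2y√(1+z²) = 1.24 + 2×0.61×√(1+2.0²) = 3.968 m
R = A/P = 1.501/3.968 = 0.3782 m
Q = (1/n)·A·R^(2/3)·S^(1/2) = (1/0.030) × 1.501 × 0.3782^(2/3) × 0.00048^(1/2) = 0.5731 m³/s
V = Q/A = 0.5731/1.501 = 0.3819 m/s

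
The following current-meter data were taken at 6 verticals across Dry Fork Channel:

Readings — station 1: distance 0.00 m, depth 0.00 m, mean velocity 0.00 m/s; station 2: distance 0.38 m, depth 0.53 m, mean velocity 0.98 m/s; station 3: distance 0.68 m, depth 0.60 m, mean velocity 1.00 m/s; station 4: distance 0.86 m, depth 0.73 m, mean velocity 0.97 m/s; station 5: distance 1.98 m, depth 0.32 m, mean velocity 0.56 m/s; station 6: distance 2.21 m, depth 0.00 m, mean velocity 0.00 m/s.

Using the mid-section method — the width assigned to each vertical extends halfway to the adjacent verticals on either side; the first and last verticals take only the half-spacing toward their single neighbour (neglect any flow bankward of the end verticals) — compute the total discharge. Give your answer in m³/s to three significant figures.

w_2 = (0.68 − 0.00)/2 = 0.34 m; q_2 = 0.98 × 0.53 × 0.34 = 0.1766 m³/s
w_3 = (0.86 − 0.38)/2 = 0.24 m; q_3 = 1.00 × 0.60 × 0.24 = 0.1440 m³/s
w_4 = (1.98 − 0.68)/2 = 0.65 m; q_4 = 0.97 × 0.73 × 0.65 = 0.4603 m³/s
w_5 = (2.21 − 0.86)/2 = 0.675 m; q_5 = 0.56 × 0.32 × 0.675 = 0.1210 m³/s
Stations 1, 6 contribute zero (depth or velocity is 0).
Q = Σ qᵢ = 0.9018 m³/s

0.902 m³/s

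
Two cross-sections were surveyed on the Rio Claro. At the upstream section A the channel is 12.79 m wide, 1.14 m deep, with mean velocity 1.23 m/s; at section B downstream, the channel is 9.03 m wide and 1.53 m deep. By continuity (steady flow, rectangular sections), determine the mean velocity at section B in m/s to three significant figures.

1.30 m/s

Q = A₁V₁ = (12.79×1.14) × 1.23 = 17.93 m³/s
A₂ = 9.03 × 1.53 = 13.82 m²
V₂ = Q/A₂ = 17.93/13.82 = 1.298 m/s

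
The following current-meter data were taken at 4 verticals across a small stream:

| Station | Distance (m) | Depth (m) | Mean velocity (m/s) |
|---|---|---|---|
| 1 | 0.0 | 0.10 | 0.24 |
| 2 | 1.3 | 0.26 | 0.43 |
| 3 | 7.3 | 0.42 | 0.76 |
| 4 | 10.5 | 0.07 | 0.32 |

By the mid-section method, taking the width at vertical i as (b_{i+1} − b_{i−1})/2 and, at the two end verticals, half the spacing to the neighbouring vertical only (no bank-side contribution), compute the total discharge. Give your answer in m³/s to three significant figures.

w_1 = (1.3 − 0.0)/2 = 0.65 m; q_1 = 0.24 × 0.10 × 0.65 = 0.01560 m³/s
w_2 = (7.3 − 0.0)/2 = 3.65 m; q_2 = 0.43 × 0.26 × 3.65 = 0.4081 m³/s
w_3 = (10.5 − 1.3)/2 = 4.6 m; q_3 = 0.76 × 0.42 × 4.6 = 1.468 m³/s
w_4 = (10.5 − 7.3)/2 = 1.6 m; q_4 = 0.32 × 0.07 × 1.6 = 0.03584 m³/s
Q = Σ qᵢ = 1.928 m³/s

1.93 m³/s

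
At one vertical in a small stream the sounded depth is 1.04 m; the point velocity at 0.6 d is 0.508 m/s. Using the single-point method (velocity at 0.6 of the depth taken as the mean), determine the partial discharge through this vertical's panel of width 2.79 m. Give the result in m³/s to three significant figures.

1.47 m³/s

v̄ = v₀.₆ = 0.508 m/s
q = v̄ × d × w = 0.5080 × 1.04 × 2.79 = 1.474 m³/s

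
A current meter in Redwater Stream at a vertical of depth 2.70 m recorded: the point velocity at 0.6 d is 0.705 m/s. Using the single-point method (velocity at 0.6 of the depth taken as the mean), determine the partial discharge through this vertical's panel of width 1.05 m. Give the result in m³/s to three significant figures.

v̄ = v₀.₆ = 0.705 m/s
q = v̄ × d × w = 0.7050 × 2.70 × 1.05 = 1.999 m³/s

2.00 m³/s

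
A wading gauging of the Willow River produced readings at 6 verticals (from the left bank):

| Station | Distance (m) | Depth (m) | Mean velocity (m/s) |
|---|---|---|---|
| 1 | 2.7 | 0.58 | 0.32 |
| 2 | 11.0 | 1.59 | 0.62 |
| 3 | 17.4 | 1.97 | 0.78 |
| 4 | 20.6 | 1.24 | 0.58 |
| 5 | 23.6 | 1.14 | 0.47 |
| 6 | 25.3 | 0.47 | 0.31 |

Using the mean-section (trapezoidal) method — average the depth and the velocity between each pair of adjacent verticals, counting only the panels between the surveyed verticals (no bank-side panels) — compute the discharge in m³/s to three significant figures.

Panel 1-2: Δb = 8.3 m, d̄ = (0.58+1.59)/2 = 1.085, v̄ = (0.32+0.62)/2 = 0.47 → q = 8.3×1.085×0.47 = 4.233 m³/s
Panel 2-3: Δb = 6.4 m, d̄ = (1.59+1.97)/2 = 1.78, v̄ = (0.62+0.78)/2 = 0.7 → q = 6.4×1.78×0.7 = 7.974 m³/s
Panel 3-4: Δb = 3.2 m, d̄ = (1.97+1.24)/2 = 1.605, v̄ = (0.78+0.58)/2 = 0.68 → q = 3.2×1.605×0.68 = 3.492 m³/s
Panel 4-5: Δb = 3 m, d̄ = (1.24+1.14)/2 = 1.19, v̄ = (0.58+0.47)/2 = 0.525 → q = 3×1.19×0.525 = 1.874 m³/s
Panel 5-6: Δb = 1.7 m, d̄ = (1.14+0.47)/2 = 0.805, v̄ = (0.47+0.31)/2 = 0.39 → q = 1.7×0.805×0.39 = 0.5337 m³/s
Q = Σ q = 18.11 m³/s

18.1 m³/s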